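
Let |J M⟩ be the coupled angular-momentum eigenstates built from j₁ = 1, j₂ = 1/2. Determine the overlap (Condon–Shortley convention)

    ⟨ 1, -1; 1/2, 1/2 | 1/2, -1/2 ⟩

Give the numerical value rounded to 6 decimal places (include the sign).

-0.816497

j₁+j₂−J=1  J+j₁−j₂=1  J−j₁+j₂=0  j₁+j₂+J+1=3
(j₁±m₁, j₂±m₂, J±M) = (0,2,1,0,0,1)
P² = 2/3
sum k=1..1:
  [1] −1/1 = -1
S = -1
C² = P²·S² = 2/3 ; C = -0.816497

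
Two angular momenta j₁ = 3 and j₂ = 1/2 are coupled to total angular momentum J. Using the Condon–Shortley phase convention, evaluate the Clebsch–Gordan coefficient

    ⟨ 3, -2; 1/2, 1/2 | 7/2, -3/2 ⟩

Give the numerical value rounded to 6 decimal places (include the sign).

+√(2/7) = +0.534522

triangle: 0!·6!·1!/8! = 720/40320
(j±m)!: 1!·5!·1!·0!·2!·5! = 28800
prefactor² = (2J+1)·Δ·N² = 28800/7
  k=0: +1/(0!·0!·5!·1!·1!·0!) = 1/120
Σ = 1/120  ⇒  CG² = 28800/7·1/120² = 2/7
CG = +√(2/7) = +0.534522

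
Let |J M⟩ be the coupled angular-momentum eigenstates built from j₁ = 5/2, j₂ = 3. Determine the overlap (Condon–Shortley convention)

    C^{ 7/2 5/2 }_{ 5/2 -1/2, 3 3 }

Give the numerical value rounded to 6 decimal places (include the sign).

+√(3/7) = +0.654654

√[8·2!3!4!/10! · 2!3!6!0!6!1!] = √(27648/7)
  +(−1)^2/∏(2,0,1,4,2,0)! = 1/96  (running 1/96)
⟨..|..⟩ = √(27648/7)·(1/96) = +0.654654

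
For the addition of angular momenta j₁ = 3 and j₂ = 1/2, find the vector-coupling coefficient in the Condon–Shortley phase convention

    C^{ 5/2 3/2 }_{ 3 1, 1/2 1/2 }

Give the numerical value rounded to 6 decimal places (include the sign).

−√(2/7) ≈ -0.534522

j₁+j₂−J=1  J+j₁−j₂=5  J−j₁+j₂=0  j₁+j₂+J+1=7
(j₁±m₁, j₂±m₂, J±M) = (4,2,1,0,4,1)
P² = 1152/7
sum k=1..1:
  [1] −1/24 = -1/24
S = -1/24
C² = P²·S² = 2/7 ; C = -0.534522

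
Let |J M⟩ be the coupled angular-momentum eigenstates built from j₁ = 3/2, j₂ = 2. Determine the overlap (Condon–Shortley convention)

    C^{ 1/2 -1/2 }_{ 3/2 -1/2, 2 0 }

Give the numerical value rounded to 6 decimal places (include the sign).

+0.447214

triangle: 3!·0!·1!/5! = 6/120
(j±m)!: 1!·2!·2!·2!·0!·1! = 8
prefactor² = (2J+1)·Δ·N² = 4/5
  k=2: +1/(2!·1!·0!·0!·0!·1!) = 1/2
Σ = 1/2  ⇒  CG² = 4/5·1/2² = 1/5
CG = +√(1/5) = +0.447214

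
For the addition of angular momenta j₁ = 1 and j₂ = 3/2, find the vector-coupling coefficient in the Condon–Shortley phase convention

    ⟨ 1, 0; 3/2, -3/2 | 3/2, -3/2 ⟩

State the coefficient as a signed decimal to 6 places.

triangle: 1!×1!×2!/5! = 2/120
(j±m)!: 1!×1!×0!×3!×0!×3! = 36
prefactor² = (2J+1)×Δ×N² = 12/5
  k=0: +1/(0!×1!×1!×0!×0!×2!) = 1/2
Σ = 1/2  ⇒  CG² = 12/5×1/2² = 3/5
CG = +√(3/5) = +0.774597

+√(3/5) = +0.774597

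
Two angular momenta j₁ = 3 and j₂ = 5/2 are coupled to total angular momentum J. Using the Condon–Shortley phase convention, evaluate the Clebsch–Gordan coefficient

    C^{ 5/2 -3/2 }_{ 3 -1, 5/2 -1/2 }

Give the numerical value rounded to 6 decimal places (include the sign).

j₁+j₂−J=3  J+j₁−j₂=3  J−j₁+j₂=2  j₁+j₂+J+1=9
(j₁±m₁, j₂±m₂, J±M) = (2,4,2,3,1,4)
P² = 576/35
sum k=1..2:
  [1] −1/12 = -1/12
  [2] +1/8 = 1/8
S = 1/24
C² = P²·S² = 1/35 ; C = +0.169031

+0.169031  (= +√(1/35))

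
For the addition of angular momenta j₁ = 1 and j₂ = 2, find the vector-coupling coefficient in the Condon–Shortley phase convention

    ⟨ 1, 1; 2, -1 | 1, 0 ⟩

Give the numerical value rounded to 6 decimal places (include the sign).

triangle: 2!·0!·2!/5! = 4/120
(j±m)!: 2!·0!·1!·3!·1!·1! = 12
prefactor² = (2J+1)·Δ·N² = 6/5
  k=0: +1/(0!·2!·0!·1!·0!·1!) = 1/2
Σ = 1/2  ⇒  CG² = 6/5·1/2² = 3/10
CG = +√(3/10) = +0.547723

+0.547723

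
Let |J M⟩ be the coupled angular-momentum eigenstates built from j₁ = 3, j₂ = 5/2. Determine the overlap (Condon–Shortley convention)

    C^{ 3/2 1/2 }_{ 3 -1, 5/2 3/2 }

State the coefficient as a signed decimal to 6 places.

triangle: 4!·2!·1!/8! = 48/40320
(j±m)!: 2!·4!·4!·1!·2!·1! = 2304
prefactor² = (2J+1)·Δ·N² = 384/35
  k=3: −1/(3!·1!·1!·1!·1!·0!) = -1/6
  k=4: +1/(4!·0!·0!·0!·2!·1!) = 1/48
Σ = -7/48  ⇒  CG² = 384/35·(-7/48)² = 7/30
CG = −√(7/30) = -0.483046

-0.483046  (= −√(7/30))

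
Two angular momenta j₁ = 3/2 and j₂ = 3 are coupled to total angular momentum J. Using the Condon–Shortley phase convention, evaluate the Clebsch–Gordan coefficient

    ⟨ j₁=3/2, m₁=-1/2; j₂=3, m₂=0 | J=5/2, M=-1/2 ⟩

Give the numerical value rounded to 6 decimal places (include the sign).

−√(6/35) ≈ -0.414039

√[6·2!1!4!/8! · 1!2!3!3!2!3!] = √(216/35)
  +(−1)^1/∏(1,1,1,2,0,2)! = -1/4  (running -1/4)
  +(−1)^2/∏(2,0,0,1,1,3)! = 1/12  (running -1/6)
⟨..|..⟩ = √(216/35)·(-1/6) = -0.414039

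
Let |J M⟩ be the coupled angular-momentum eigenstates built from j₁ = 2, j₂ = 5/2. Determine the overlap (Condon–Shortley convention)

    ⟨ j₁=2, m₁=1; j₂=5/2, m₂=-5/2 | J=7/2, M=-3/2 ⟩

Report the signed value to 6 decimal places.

j₁+j₂−J=1  J+j₁−j₂=3  J−j₁+j₂=4  j₁+j₂+J+1=9
(j₁±m₁, j₂±m₂, J±M) = (3,1,0,5,2,5)
P² = 3840/7
sum k=0..0:
  [0] +1/48 = 1/48
S = 1/48
C² = P²·S² = 5/21 ; C = +0.487950

+√(5/21) = +0.487950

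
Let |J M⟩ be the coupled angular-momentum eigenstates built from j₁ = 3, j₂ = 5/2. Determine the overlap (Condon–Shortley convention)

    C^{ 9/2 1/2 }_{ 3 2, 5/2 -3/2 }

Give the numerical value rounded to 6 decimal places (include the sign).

+0.510355  (= +√(361/1386))

√[10·1!5!4!/11! · 5!1!1!4!5!4!] = √(460800/77)
  +(−1)^0/∏(0,1,1,1,4,3)! = 1/144  (running 1/144)
  +(−1)^1/∏(1,0,0,0,5,4)! = -1/2880  (running 19/2880)
⟨..|..⟩ = √(460800/77)·(19/2880) = +0.510355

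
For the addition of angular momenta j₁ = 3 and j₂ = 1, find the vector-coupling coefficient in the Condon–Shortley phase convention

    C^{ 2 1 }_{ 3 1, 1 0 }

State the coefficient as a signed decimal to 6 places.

-0.617213  (= −√(8/21))

triangle: 2!·4!·0!/7! = 48/5040
(j±m)!: 4!·2!·1!·1!·3!·1! = 288
prefactor² = (2J+1)·Δ·N² = 96/7
  k=1: −1/(1!·1!·1!·0!·3!·0!) = -1/6
Σ = -1/6  ⇒  CG² = 96/7·(-1/6)² = 8/21
CG = −√(8/21) = -0.617213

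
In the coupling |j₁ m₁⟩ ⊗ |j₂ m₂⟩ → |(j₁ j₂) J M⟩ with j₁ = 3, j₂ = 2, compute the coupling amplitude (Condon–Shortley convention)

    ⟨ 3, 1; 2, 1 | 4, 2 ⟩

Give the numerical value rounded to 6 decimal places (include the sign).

-0.188982

j₁+j₂−J=1  J+j₁−j₂=5  J−j₁+j₂=3  j₁+j₂+J+1=10
(j₁±m₁, j₂±m₂, J±M) = (4,2,3,1,6,2)
P² = 5184/7
sum k=0..1:
  [0] +1/72 = 1/72
  [1] −1/48 = -1/48
S = -1/144
C² = P²·S² = 1/28 ; C = -0.188982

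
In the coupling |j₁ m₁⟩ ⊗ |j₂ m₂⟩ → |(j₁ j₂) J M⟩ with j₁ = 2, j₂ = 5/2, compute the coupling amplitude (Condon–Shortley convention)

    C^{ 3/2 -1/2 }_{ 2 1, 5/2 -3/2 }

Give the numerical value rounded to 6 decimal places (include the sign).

√[4·3!1!2!/7! · 3!1!1!4!1!2!] = √(96/35)
  +(−1)^0/∏(0,3,1,1,0,1)! = 1/6  (running 1/6)
  +(−1)^1/∏(1,2,0,0,1,2)! = -1/4  (running -1/12)
⟨..|..⟩ = √(96/35)·(-1/12) = -0.138013

-0.138013  (= −√(2/105))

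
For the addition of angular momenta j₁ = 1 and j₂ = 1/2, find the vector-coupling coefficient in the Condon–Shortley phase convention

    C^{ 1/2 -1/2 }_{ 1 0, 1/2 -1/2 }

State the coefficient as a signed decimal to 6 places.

+0.577350  (= +√(1/3))

triangle: 1!×1!×0!/3! = 1/6
(j±m)!: 1!×1!×0!×1!×0!×1! = 1
prefactor² = (2J+1)×Δ×N² = 1/3
  k=0: +1/(0!×1!×1!×0!×0!×0!) = 1
Σ = 1  ⇒  CG² = 1/3×1² = 1/3
CG = +√(1/3) = +0.577350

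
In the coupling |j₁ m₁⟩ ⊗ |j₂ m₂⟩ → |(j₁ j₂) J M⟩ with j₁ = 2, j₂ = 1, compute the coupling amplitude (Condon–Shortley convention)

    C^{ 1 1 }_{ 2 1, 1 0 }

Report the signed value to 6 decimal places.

triangle: 2!·2!·0!/5! = 4/120
(j±m)!: 3!·1!·1!·1!·2!·0! = 12
prefactor² = (2J+1)·Δ·N² = 6/5
  k=1: −1/(1!·1!·0!·0!·2!·0!) = -1/2
Σ = -1/2  ⇒  CG² = 6/5·(-1/2)² = 3/10
CG = −√(3/10) = -0.547723

−√(3/10) = -0.547723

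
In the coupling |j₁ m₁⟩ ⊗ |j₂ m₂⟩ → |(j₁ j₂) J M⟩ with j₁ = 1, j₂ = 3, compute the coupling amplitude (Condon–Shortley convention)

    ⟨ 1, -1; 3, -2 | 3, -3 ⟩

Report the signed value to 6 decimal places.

−√(1/4) = -0.500000

triangle: 1!·1!·5!/8! = 120/40320
(j±m)!: 0!·2!·1!·5!·0!·6! = 172800
prefactor² = (2J+1)·Δ·N² = 3600
  k=1: −1/(1!·0!·1!·0!·0!·5!) = -1/120
Σ = -1/120  ⇒  CG² = 3600·(-1/120)² = 1/4
CG = −√(1/4) = -0.500000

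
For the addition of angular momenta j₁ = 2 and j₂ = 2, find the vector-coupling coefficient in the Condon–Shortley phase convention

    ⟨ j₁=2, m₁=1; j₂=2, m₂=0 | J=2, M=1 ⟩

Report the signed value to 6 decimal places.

-0.267261

triangle: 2!*2!*2!/7! = 8/5040
(j±m)!: 3!*1!*2!*2!*3!*1! = 144
prefactor² = (2J+1)*Δ*N² = 8/7
  k=0: +1/(0!*2!*1!*2!*1!*0!) = 1/4
  k=1: −1/(1!*1!*0!*1!*2!*1!) = -1/2
Σ = -1/4  ⇒  CG² = 8/7*(-1/4)² = 1/14
CG = −√(1/14) = -0.267261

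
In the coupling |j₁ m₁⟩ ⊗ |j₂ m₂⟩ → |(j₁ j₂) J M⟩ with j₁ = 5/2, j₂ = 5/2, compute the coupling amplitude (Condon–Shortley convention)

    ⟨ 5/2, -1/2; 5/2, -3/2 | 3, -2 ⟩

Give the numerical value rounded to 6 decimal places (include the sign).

−√(1/12) ≈ -0.288675

√[7·2!3!3!/9! · 2!3!1!4!1!5!] = √(48)
  +(−1)^0/∏(0,2,3,1,0,2)! = 1/24  (running 1/24)
  +(−1)^1/∏(1,1,2,0,1,3)! = -1/12  (running -1/24)
⟨..|..⟩ = √(48)·(-1/24) = -0.288675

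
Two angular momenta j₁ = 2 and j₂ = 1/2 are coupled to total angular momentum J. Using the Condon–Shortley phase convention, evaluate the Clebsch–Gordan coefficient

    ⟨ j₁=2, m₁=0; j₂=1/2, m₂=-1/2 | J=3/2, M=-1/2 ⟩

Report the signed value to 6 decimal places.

√[4·1!3!0!/5! · 2!2!0!1!1!2!] = √(8/5)
  +(−1)^0/∏(0,1,2,0,1,0)! = 1/2  (running 1/2)
⟨..|..⟩ = √(8/5)·(1/2) = +0.632456

+0.632456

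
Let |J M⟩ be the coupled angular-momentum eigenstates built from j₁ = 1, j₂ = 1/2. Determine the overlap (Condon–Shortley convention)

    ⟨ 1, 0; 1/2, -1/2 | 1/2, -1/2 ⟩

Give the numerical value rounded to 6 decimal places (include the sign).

+√(1/3) ≈ +0.577350

j₁+j₂−J=1  J+j₁−j₂=1  J−j₁+j₂=0  j₁+j₂+J+1=3
(j₁±m₁, j₂±m₂, J±M) = (1,1,0,1,0,1)
P² = 1/3
sum k=0..0:
  [0] +1/1 = 1
S = 1
C² = P²·S² = 1/3 ; C = +0.577350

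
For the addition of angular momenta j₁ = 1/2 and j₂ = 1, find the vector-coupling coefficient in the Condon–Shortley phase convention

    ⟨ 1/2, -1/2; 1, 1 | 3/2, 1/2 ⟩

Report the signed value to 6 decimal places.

+√(1/3) ≈ +0.577350

triangle: 0!·1!·2!/4! = 2/24
(j±m)!: 0!·1!·2!·0!·2!·1! = 4
prefactor² = (2J+1)·Δ·N² = 4/3
  k=0: +1/(0!·0!·1!·2!·0!·0!) = 1/2
Σ = 1/2  ⇒  CG² = 4/3·1/2² = 1/3
CG = +√(1/3) = +0.577350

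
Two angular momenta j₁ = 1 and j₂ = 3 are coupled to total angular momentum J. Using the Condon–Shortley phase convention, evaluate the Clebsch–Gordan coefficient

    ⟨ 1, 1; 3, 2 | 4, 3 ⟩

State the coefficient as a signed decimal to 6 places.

+0.866025

triangle: 0!×2!×6!/9! = 1440/362880
(j±m)!: 2!×0!×5!×1!×7!×1! = 1209600
prefactor² = (2J+1)×Δ×N² = 43200
  k=0: +1/(0!×0!×0!×5!×2!×1!) = 1/240
Σ = 1/240  ⇒  CG² = 43200×1/240² = 3/4
CG = +√(3/4) = +0.866025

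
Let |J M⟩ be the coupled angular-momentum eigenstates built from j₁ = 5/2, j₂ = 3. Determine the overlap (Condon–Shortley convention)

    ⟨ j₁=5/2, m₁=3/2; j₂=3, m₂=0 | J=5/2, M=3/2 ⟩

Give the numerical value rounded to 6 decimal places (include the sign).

-0.483046

triangle: 3!*2!*3!/9! = 72/362880
(j±m)!: 4!*1!*3!*3!*4!*1! = 20736
prefactor² = (2J+1)*Δ*N² = 864/35
  k=0: +1/(0!*3!*1!*3!*1!*0!) = 1/36
  k=1: −1/(1!*2!*0!*2!*2!*1!) = -1/8
Σ = -7/72  ⇒  CG² = 864/35*(-7/72)² = 7/30
CG = −√(7/30) = -0.483046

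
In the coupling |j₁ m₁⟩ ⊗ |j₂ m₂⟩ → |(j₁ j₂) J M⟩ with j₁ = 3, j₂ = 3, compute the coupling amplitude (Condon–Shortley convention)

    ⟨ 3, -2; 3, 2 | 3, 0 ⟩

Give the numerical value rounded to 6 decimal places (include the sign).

-0.408248  (= −√(1/6))

triangle: 3!·3!·3!/10! = 216/3628800
(j±m)!: 1!·5!·5!·1!·3!·3! = 518400
prefactor² = (2J+1)·Δ·N² = 216
  k=2: +1/(2!·1!·3!·3!·0!·0!) = 1/72
  k=3: −1/(3!·0!·2!·2!·1!·1!) = -1/24
Σ = -1/36  ⇒  CG² = 216·(-1/36)² = 1/6
CG = −√(1/6) = -0.408248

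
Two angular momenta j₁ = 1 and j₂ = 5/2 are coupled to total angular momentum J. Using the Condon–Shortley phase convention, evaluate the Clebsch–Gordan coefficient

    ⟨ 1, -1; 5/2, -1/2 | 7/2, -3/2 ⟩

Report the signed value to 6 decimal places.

√[8·0!2!5!/8! · 0!2!2!3!2!5!] = √(1920/7)
  +(−1)^0/∏(0,0,2,2,0,3)! = 1/24  (running 1/24)
⟨..|..⟩ = √(1920/7)·(1/24) = +0.690066

+0.690066  (= +√(10/21))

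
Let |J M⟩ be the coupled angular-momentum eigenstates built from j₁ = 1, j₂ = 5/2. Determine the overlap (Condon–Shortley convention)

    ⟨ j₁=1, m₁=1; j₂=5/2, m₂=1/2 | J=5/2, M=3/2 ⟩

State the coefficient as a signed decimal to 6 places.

+0.676123

j₁+j₂−J=1  J+j₁−j₂=1  J−j₁+j₂=4  j₁+j₂+J+1=7
(j₁±m₁, j₂±m₂, J±M) = (2,0,3,2,4,1)
P² = 576/35
sum k=0..0:
  [0] +1/6 = 1/6
S = 1/6
C² = P²·S² = 16/35 ; C = +0.676123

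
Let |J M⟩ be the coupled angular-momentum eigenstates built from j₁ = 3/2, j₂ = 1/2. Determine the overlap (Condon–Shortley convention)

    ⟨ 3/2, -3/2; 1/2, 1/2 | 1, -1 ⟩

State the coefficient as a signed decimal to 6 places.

j₁+j₂−J=1  J+j₁−j₂=2  J−j₁+j₂=0  j₁+j₂+J+1=4
(j₁±m₁, j₂±m₂, J±M) = (0,3,1,0,0,2)
P² = 3
sum k=1..1:
  [1] −1/2 = -1/2
S = -1/2
C² = P²·S² = 3/4 ; C = -0.866025

−√(3/4) ≈ -0.866025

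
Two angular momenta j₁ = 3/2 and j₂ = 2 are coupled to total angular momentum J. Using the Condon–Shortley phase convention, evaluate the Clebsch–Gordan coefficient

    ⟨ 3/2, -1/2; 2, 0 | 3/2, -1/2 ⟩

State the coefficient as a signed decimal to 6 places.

-0.447214  (= −√(1/5))

j₁+j₂−J=2  J+j₁−j₂=1  J−j₁+j₂=2  j₁+j₂+J+1=6
(j₁±m₁, j₂±m₂, J±M) = (1,2,2,2,1,2)
P² = 16/45
sum k=1..2:
  [1] −1/1 = -1
  [2] +1/4 = 1/4
S = -3/4
C² = P²·S² = 1/5 ; C = -0.447214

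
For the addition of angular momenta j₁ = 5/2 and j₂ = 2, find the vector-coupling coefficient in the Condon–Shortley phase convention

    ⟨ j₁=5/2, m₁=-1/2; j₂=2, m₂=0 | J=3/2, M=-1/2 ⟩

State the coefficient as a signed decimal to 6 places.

+√(2/35) = +0.239046

√[4·3!2!1!/7! · 2!3!2!2!1!2!] = √(32/35)
  +(−1)^1/∏(1,2,2,1,0,0)! = -1/4  (running -1/4)
  +(−1)^2/∏(2,1,1,0,1,1)! = 1/2  (running 1/4)
⟨..|..⟩ = √(32/35)·(1/4) = +0.239046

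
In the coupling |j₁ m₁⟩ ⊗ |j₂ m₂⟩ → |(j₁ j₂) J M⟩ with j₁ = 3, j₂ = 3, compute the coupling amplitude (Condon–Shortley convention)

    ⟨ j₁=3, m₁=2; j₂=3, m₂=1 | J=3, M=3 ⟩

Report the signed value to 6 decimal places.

triangle: 3!×3!×3!/10! = 216/3628800
(j±m)!: 5!×1!×4!×2!×6!×0! = 4147200
prefactor² = (2J+1)×Δ×N² = 1728
  k=1: −1/(1!×2!×0!×3!×3!×0!) = -1/72
Σ = -1/72  ⇒  CG² = 1728×(-1/72)² = 1/3
CG = −√(1/3) = -0.577350

−√(1/3) ≈ -0.577350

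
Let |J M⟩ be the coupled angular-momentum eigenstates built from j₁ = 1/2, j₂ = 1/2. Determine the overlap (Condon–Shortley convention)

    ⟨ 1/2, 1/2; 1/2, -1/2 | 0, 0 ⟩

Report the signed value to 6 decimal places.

+0.707107  (= +√(1/2))

√[1·1!0!0!/2! · 1!0!0!1!0!0!] = √(1/2)
  +(−1)^0/∏(0,1,0,0,0,0)! = 1  (running 1)
⟨..|..⟩ = √(1/2)·(1) = +0.707107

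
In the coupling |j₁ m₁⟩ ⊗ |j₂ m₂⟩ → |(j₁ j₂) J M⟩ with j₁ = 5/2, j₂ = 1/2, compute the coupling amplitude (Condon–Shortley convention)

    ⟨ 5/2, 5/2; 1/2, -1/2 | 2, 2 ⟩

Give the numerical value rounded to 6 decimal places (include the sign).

triangle: 1!×4!×0!/6! = 24/720
(j±m)!: 5!×0!×0!×1!×4!×0! = 2880
prefactor² = (2J+1)×Δ×N² = 480
  k=0: +1/(0!×1!×0!×0!×4!×0!) = 1/24
Σ = 1/24  ⇒  CG² = 480×1/24² = 5/6
CG = +√(5/6) = +0.912871

+0.912871  (= +√(5/6))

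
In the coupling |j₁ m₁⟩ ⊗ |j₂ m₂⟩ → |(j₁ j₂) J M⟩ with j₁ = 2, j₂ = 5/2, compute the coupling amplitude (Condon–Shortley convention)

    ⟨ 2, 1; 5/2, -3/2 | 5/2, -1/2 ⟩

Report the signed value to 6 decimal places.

triangle: 2!*2!*3!/8! = 24/40320
(j±m)!: 3!*1!*1!*4!*2!*3! = 1728
prefactor² = (2J+1)*Δ*N² = 216/35
  k=0: +1/(0!*2!*1!*1!*1!*2!) = 1/4
  k=1: −1/(1!*1!*0!*0!*2!*3!) = -1/12
Σ = 1/6  ⇒  CG² = 216/35*1/6² = 6/35
CG = +√(6/35) = +0.414039

+0.414039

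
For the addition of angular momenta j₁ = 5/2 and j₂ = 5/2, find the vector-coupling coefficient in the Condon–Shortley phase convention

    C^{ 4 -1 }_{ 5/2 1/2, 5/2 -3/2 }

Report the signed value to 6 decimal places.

j₁+j₂−J=1  J+j₁−j₂=4  J−j₁+j₂=4  j₁+j₂+J+1=10
(j₁±m₁, j₂±m₂, J±M) = (3,2,1,4,3,5)
P² = 10368/35
sum k=0..1:
  [0] +1/24 = 1/24
  [1] −1/144 = -1/144
S = 5/144
C² = P²·S² = 5/14 ; C = +0.597614

+√(5/14) ≈ +0.597614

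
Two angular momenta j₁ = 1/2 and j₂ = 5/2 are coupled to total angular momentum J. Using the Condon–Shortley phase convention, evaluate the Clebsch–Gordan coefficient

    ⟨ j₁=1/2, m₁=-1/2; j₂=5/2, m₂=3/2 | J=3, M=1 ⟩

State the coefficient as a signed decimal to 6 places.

+√(1/3) = +0.577350

triangle: 0!·1!·5!/7! = 120/5040
(j±m)!: 0!·1!·4!·1!·4!·2! = 1152
prefactor² = (2J+1)·Δ·N² = 192
  k=0: +1/(0!·0!·1!·4!·0!·1!) = 1/24
Σ = 1/24  ⇒  CG² = 192·1/24² = 1/3
CG = +√(1/3) = +0.577350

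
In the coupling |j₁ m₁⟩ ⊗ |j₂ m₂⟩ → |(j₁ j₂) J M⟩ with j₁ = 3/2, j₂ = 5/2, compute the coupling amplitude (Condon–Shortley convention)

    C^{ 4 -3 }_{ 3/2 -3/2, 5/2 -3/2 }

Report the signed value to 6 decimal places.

+0.790569

j₁+j₂−J=0  J+j₁−j₂=3  J−j₁+j₂=5  j₁+j₂+J+1=9
(j₁±m₁, j₂±m₂, J±M) = (0,3,1,4,1,7)
P² = 12960
sum k=0..0:
  [0] +1/144 = 1/144
S = 1/144
C² = P²·S² = 5/8 ; C = +0.790569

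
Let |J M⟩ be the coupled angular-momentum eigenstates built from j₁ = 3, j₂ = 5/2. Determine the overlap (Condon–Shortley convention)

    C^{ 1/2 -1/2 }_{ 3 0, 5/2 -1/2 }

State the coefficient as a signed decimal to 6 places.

j₁+j₂−J=5  J+j₁−j₂=1  J−j₁+j₂=0  j₁+j₂+J+1=7
(j₁±m₁, j₂±m₂, J±M) = (3,3,2,3,0,1)
P² = 144/7
sum k=2..2:
  [2] +1/12 = 1/12
S = 1/12
C² = P²·S² = 1/7 ; C = +0.377964

+√(1/7) = +0.377964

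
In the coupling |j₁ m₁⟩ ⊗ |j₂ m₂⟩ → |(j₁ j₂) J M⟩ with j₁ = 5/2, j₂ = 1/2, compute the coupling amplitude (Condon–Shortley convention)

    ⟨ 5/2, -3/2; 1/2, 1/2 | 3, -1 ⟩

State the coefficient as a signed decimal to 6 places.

√[7·0!5!1!/7! · 1!4!1!0!2!4!] = √(192)
  +(−1)^0/∏(0,0,4,1,1,0)! = 1/24  (running 1/24)
⟨..|..⟩ = √(192)·(1/24) = +0.577350

+0.577350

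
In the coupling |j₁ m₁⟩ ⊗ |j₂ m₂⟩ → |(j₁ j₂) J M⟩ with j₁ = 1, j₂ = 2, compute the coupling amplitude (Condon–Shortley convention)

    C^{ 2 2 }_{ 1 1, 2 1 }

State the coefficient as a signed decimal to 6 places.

+√(1/3) = +0.577350

√[5·1!1!3!/6! · 2!0!3!1!4!0!] = √(12)
  +(−1)^0/∏(0,1,0,3,1,0)! = 1/6  (running 1/6)
⟨..|..⟩ = √(12)·(1/6) = +0.577350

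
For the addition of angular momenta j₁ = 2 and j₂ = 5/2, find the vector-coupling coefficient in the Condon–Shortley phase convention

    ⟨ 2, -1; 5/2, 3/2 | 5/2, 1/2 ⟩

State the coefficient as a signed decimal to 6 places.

+0.414039

j₁+j₂−J=2  J+j₁−j₂=2  J−j₁+j₂=3  j₁+j₂+J+1=8
(j₁±m₁, j₂±m₂, J±M) = (1,3,4,1,3,2)
P² = 216/35
sum k=1..2:
  [1] −1/12 = -1/12
  [2] +1/4 = 1/4
S = 1/6
C² = P²·S² = 6/35 ; C = +0.414039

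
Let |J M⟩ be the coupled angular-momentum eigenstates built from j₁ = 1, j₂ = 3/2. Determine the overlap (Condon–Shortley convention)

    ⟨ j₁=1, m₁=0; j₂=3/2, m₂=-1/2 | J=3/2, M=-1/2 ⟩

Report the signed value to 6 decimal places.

j₁+j₂−J=1  J+j₁−j₂=1  J−j₁+j₂=2  j₁+j₂+J+1=5
(j₁±m₁, j₂±m₂, J±M) = (1,1,1,2,1,2)
P² = 4/15
sum k=0..1:
  [0] +1/1 = 1
  [1] −1/2 = -1/2
S = 1/2
C² = P²·S² = 1/15 ; C = +0.258199

+0.258199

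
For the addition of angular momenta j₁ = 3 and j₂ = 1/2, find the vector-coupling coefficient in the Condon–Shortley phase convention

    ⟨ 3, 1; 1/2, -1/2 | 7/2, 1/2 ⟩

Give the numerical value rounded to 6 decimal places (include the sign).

+√(3/7) ≈ +0.654654

j₁+j₂−J=0  J+j₁−j₂=6  J−j₁+j₂=1  j₁+j₂+J+1=8
(j₁±m₁, j₂±m₂, J±M) = (4,2,0,1,4,3)
P² = 6912/7
sum k=0..0:
  [0] +1/48 = 1/48
S = 1/48
C² = P²·S² = 3/7 ; C = +0.654654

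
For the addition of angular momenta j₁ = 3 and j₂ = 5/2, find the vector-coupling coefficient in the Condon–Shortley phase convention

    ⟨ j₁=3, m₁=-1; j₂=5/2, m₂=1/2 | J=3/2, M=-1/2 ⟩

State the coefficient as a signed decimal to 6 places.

√[4·4!2!1!/8! · 2!4!3!2!1!2!] = √(192/35)
  +(−1)^2/∏(2,2,2,1,0,0)! = 1/8  (running 1/8)
  +(−1)^3/∏(3,1,1,0,1,1)! = -1/6  (running -1/24)
⟨..|..⟩ = √(192/35)·(-1/24) = -0.097590

-0.097590  (= −√(1/105))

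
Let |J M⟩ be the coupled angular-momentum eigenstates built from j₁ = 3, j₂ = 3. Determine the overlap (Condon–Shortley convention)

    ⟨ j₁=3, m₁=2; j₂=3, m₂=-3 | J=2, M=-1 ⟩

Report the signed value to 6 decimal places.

j₁+j₂−J=4  J+j₁−j₂=2  J−j₁+j₂=2  j₁+j₂+J+1=9
(j₁±m₁, j₂±m₂, J±M) = (5,1,0,6,1,3)
P² = 4800/7
sum k=0..0:
  [0] +1/48 = 1/48
S = 1/48
C² = P²·S² = 25/84 ; C = +0.545545

+√(25/84) = +0.545545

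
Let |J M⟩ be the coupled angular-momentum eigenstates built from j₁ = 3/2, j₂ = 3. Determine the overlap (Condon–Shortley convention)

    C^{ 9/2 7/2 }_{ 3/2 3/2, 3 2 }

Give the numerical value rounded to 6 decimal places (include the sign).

+0.816497  (= +√(2/3))

triangle: 0!*3!*6!/10! = 4320/3628800
(j±m)!: 3!*0!*5!*1!*8!*1! = 29030400
prefactor² = (2J+1)*Δ*N² = 345600
  k=0: +1/(0!*0!*0!*5!*3!*1!) = 1/720
Σ = 1/720  ⇒  CG² = 345600*1/720² = 2/3
CG = +√(2/3) = +0.816497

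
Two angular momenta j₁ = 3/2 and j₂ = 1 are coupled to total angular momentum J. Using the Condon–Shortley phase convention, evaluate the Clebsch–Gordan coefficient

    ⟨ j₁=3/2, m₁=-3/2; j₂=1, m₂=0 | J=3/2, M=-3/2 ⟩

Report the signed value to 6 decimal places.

-0.774597

j₁+j₂−J=1  J+j₁−j₂=2  J−j₁+j₂=1  j₁+j₂+J+1=5
(j₁±m₁, j₂±m₂, J±M) = (0,3,1,1,0,3)
P² = 12/5
sum k=1..1:
  [1] −1/2 = -1/2
S = -1/2
C² = P²·S² = 3/5 ; C = -0.774597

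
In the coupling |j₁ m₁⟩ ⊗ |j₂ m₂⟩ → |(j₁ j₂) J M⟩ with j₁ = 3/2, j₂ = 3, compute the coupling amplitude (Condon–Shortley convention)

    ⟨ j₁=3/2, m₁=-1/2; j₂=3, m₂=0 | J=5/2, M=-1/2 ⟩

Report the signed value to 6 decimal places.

−√(6/35) = -0.414039

j₁+j₂−J=2  J+j₁−j₂=1  J−j₁+j₂=4  j₁+j₂+J+1=8
(j₁±m₁, j₂±m₂, J±M) = (1,2,3,3,2,3)
P² = 216/35
sum k=1..2:
  [1] −1/4 = -1/4
  [2] +1/12 = 1/12
S = -1/6
C² = P²·S² = 6/35 ; C = -0.414039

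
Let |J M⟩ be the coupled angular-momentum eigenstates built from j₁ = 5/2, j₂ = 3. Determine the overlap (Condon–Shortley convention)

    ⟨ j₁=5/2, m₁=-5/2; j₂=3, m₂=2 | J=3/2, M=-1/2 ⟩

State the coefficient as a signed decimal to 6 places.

+√(5/21) = +0.487950

triangle: 4!×1!×2!/8! = 48/40320
(j±m)!: 0!×5!×5!×1!×1!×2! = 28800
prefactor² = (2J+1)×Δ×N² = 960/7
  k=4: +1/(4!×0!×1!×1!×0!×1!) = 1/24
Σ = 1/24  ⇒  CG² = 960/7×1/24² = 5/21
CG = +√(5/21) = +0.487950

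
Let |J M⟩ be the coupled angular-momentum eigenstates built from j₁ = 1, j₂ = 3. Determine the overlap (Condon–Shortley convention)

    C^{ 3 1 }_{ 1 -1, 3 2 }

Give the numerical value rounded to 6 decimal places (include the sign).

j₁+j₂−J=1  J+j₁−j₂=1  J−j₁+j₂=5  j₁+j₂+J+1=8
(j₁±m₁, j₂±m₂, J±M) = (0,2,5,1,4,2)
P² = 240
sum k=1..1:
  [1] −1/24 = -1/24
S = -1/24
C² = P²·S² = 5/12 ; C = -0.645497

-0.645497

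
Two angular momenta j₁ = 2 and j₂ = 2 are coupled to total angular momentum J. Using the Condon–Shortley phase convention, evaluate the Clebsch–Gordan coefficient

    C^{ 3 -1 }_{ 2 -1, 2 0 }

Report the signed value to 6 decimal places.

triangle: 1!·3!·3!/8! = 36/40320
(j±m)!: 1!·3!·2!·2!·2!·4! = 1152
prefactor² = (2J+1)·Δ·N² = 36/5
  k=0: +1/(0!·1!·3!·2!·0!·1!) = 1/12
  k=1: −1/(1!·0!·2!·1!·1!·2!) = -1/4
Σ = -1/6  ⇒  CG² = 36/5·(-1/6)² = 1/5
CG = −√(1/5) = -0.447214

−√(1/5) ≈ -0.447214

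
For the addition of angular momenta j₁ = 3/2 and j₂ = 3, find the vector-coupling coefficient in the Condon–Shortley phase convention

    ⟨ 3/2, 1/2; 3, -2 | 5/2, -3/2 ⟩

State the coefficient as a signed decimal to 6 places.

+√(1/14) = +0.267261

j₁+j₂−J=2  J+j₁−j₂=1  J−j₁+j₂=4  j₁+j₂+J+1=8
(j₁±m₁, j₂±m₂, J±M) = (2,1,1,5,1,4)
P² = 288/7
sum k=0..1:
  [0] +1/12 = 1/12
  [1] −1/24 = -1/24
S = 1/24
C² = P²·S² = 1/14 ; C = +0.267261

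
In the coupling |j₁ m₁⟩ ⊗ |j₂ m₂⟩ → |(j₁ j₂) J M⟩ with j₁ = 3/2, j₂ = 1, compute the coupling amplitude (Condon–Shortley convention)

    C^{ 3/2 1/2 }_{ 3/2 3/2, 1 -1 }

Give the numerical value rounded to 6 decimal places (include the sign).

+√(2/5) ≈ +0.632456

√[4·1!2!1!/5! · 3!0!0!2!2!1!] = √(8/5)
  +(−1)^0/∏(0,1,0,0,2,1)! = 1/2  (running 1/2)
⟨..|..⟩ = √(8/5)·(1/2) = +0.632456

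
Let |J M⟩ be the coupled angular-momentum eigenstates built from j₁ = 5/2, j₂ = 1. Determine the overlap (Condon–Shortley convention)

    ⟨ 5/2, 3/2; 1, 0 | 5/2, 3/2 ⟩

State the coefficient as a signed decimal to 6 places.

triangle: 1!×4!×1!/7! = 24/5040
(j±m)!: 4!×1!×1!×1!×4!×1! = 576
prefactor² = (2J+1)×Δ×N² = 576/35
  k=0: +1/(0!×1!×1!×1!×3!×0!) = 1/6
  k=1: −1/(1!×0!×0!×0!×4!×1!) = -1/24
Σ = 1/8  ⇒  CG² = 576/35×1/8² = 9/35
CG = +√(9/35) = +0.507093

+√(9/35) ≈ +0.507093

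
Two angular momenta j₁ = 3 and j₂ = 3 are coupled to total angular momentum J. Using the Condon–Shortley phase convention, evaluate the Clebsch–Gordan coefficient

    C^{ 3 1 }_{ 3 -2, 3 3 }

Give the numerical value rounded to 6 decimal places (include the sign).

√[7·3!3!3!/10! · 1!5!6!0!4!2!] = √(1728)
  +(−1)^3/∏(3,0,2,3,1,0)! = -1/72  (running -1/72)
⟨..|..⟩ = √(1728)·(-1/72) = -0.577350

−√(1/3) = -0.577350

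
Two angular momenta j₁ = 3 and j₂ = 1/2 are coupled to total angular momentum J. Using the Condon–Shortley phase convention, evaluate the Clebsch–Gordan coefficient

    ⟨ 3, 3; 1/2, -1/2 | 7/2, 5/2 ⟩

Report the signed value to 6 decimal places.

√[8·0!6!1!/8! · 6!0!0!1!6!1!] = √(518400/7)
  +(−1)^0/∏(0,0,0,0,6,1)! = 1/720  (running 1/720)
⟨..|..⟩ = √(518400/7)·(1/720) = +0.377964

+√(1/7) ≈ +0.377964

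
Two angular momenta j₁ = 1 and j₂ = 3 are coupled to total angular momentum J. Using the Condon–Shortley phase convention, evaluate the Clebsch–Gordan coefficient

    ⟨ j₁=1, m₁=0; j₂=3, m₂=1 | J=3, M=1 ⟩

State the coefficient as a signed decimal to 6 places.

√[7·1!1!5!/8! · 1!1!4!2!4!2!] = √(48)
  +(−1)^0/∏(0,1,1,4,0,1)! = 1/24  (running 1/24)
  +(−1)^1/∏(1,0,0,3,1,2)! = -1/12  (running -1/24)
⟨..|..⟩ = √(48)·(-1/24) = -0.288675

-0.288675  (= −√(1/12))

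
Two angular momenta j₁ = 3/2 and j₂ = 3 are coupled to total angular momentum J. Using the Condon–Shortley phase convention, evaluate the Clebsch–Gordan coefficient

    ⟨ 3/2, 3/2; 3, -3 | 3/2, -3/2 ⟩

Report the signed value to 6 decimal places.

j₁+j₂−J=3  J+j₁−j₂=0  J−j₁+j₂=3  j₁+j₂+J+1=7
(j₁±m₁, j₂±m₂, J±M) = (3,0,0,6,0,3)
P² = 5184/7
sum k=0..0:
  [0] +1/36 = 1/36
S = 1/36
C² = P²·S² = 4/7 ; C = +0.755929

+0.755929  (= +√(4/7))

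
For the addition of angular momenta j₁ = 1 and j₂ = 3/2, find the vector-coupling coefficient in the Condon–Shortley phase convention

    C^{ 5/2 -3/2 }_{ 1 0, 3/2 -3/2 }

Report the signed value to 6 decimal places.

triangle: 0!·2!·3!/6! = 12/720
(j±m)!: 1!·1!·0!·3!·1!·4! = 144
prefactor² = (2J+1)·Δ·N² = 72/5
  k=0: +1/(0!·0!·1!·0!·1!·3!) = 1/6
Σ = 1/6  ⇒  CG² = 72/5·1/6² = 2/5
CG = +√(2/5) = +0.632456

+√(2/5) = +0.632456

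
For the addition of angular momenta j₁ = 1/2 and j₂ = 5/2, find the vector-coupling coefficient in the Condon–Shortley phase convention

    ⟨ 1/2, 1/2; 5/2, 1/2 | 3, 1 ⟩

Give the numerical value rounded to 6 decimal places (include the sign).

j₁+j₂−J=0  J+j₁−j₂=1  J−j₁+j₂=5  j₁+j₂+J+1=7
(j₁±m₁, j₂±m₂, J±M) = (1,0,3,2,4,2)
P² = 96
sum k=0..0:
  [0] +1/12 = 1/12
S = 1/12
C² = P²·S² = 2/3 ; C = +0.816497

+0.816497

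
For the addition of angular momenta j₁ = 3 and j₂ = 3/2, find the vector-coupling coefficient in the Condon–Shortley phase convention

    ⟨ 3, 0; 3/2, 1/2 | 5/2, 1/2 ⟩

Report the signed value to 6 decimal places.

j₁+j₂−J=2  J+j₁−j₂=4  J−j₁+j₂=1  j₁+j₂+J+1=8
(j₁±m₁, j₂±m₂, J±M) = (3,3,2,1,3,2)
P² = 216/35
sum k=1..2:
  [1] −1/4 = -1/4
  [2] +1/12 = 1/12
S = -1/6
C² = P²·S² = 6/35 ; C = -0.414039

−√(6/35) = -0.414039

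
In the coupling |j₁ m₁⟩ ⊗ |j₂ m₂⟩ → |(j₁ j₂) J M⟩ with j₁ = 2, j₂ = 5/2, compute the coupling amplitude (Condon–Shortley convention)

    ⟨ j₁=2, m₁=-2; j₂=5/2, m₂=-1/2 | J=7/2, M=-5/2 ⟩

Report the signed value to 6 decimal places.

-0.712697  (= −√(32/63))

j₁+j₂−J=1  J+j₁−j₂=3  J−j₁+j₂=4  j₁+j₂+J+1=9
(j₁±m₁, j₂±m₂, J±M) = (0,4,2,3,1,6)
P² = 4608/7
sum k=1..1:
  [1] −1/36 = -1/36
S = -1/36
C² = P²·S² = 32/63 ; C = -0.712697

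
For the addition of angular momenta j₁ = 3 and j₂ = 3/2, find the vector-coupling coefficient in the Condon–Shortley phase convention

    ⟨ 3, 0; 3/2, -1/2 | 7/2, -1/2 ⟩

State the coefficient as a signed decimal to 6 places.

+√(2/21) = +0.308607

√[8·1!5!2!/9! · 3!3!1!2!3!4!] = √(384/7)
  +(−1)^0/∏(0,1,3,1,2,1)! = 1/12  (running 1/12)
  +(−1)^1/∏(1,0,2,0,3,2)! = -1/24  (running 1/24)
⟨..|..⟩ = √(384/7)·(1/24) = +0.308607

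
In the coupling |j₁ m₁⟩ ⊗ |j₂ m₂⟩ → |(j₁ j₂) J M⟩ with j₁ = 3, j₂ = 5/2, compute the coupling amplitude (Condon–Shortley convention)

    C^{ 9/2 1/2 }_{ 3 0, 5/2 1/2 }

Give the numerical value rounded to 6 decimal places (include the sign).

−√(10/231) = -0.208063

triangle: 1!*5!*4!/11! = 2880/39916800
(j±m)!: 3!*3!*3!*2!*5!*4! = 1244160
prefactor² = (2J+1)*Δ*N² = 69120/77
  k=0: +1/(0!*1!*3!*3!*2!*1!) = 1/72
  k=1: −1/(1!*0!*2!*2!*3!*2!) = -1/48
Σ = -1/144  ⇒  CG² = 69120/77*(-1/144)² = 10/231
CG = −√(10/231) = -0.208063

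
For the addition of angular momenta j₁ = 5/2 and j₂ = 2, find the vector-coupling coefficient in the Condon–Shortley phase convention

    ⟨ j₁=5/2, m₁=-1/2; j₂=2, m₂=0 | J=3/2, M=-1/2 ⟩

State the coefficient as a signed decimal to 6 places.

+√(2/35) = +0.239046

j₁+j₂−J=3  J+j₁−j₂=2  J−j₁+j₂=1  j₁+j₂+J+1=7
(j₁±m₁, j₂±m₂, J±M) = (2,3,2,2,1,2)
P² = 32/35
sum k=1..2:
  [1] −1/4 = -1/4
  [2] +1/2 = 1/2
S = 1/4
C² = P²·S² = 2/35 ; C = +0.239046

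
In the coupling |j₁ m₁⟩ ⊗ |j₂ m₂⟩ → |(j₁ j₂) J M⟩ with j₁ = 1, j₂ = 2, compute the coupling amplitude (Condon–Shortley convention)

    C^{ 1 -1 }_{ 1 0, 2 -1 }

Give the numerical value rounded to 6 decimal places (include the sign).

j₁+j₂−J=2  J+j₁−j₂=0  J−j₁+j₂=2  j₁+j₂+J+1=5
(j₁±m₁, j₂±m₂, J±M) = (1,1,1,3,0,2)
P² = 6/5
sum k=1..1:
  [1] −1/2 = -1/2
S = -1/2
C² = P²·S² = 3/10 ; C = -0.547723

−√(3/10) ≈ -0.547723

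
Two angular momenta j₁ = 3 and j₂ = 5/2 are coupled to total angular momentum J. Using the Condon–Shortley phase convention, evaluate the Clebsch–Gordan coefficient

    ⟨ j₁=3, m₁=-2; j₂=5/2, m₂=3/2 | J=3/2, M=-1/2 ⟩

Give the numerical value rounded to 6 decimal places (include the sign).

j₁+j₂−J=4  J+j₁−j₂=2  J−j₁+j₂=1  j₁+j₂+J+1=8
(j₁±m₁, j₂±m₂, J±M) = (1,5,4,1,1,2)
P² = 192/7
sum k=3..4:
  [3] −1/12 = -1/12
  [4] +1/24 = 1/24
S = -1/24
C² = P²·S² = 1/21 ; C = -0.218218

−√(1/21) = -0.218218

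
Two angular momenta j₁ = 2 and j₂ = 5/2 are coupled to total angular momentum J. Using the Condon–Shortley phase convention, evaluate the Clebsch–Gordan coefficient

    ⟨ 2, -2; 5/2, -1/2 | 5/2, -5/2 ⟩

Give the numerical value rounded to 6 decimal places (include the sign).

√[6·2!2!3!/8! · 0!4!2!3!0!5!] = √(864/7)
  +(−1)^2/∏(2,0,2,0,0,3)! = 1/24  (running 1/24)
⟨..|..⟩ = √(864/7)·(1/24) = +0.462910

+0.462910  (= +√(3/14))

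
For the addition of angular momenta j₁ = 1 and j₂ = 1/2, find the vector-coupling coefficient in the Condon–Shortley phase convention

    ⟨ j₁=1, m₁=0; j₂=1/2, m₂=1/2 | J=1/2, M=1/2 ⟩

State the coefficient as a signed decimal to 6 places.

triangle: 1!×1!×0!/3! = 1/6
(j±m)!: 1!×1!×1!×0!×1!×0! = 1
prefactor² = (2J+1)×Δ×N² = 1/3
  k=1: −1/(1!×0!×0!×0!×1!×0!) = -1
Σ = -1  ⇒  CG² = 1/3×(-1)² = 1/3
CG = −√(1/3) = -0.577350

−√(1/3) = -0.577350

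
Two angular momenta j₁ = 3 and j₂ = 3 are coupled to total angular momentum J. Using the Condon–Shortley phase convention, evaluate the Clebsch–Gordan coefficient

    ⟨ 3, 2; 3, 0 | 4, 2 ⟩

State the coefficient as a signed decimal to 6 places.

+0.139573  (= +√(3/154))

√[9·2!4!4!/11! · 5!1!3!3!6!2!] = √(124416/77)
  +(−1)^0/∏(0,2,1,3,3,1)! = 1/72  (running 1/72)
  +(−1)^1/∏(1,1,0,2,4,2)! = -1/96  (running 1/288)
⟨..|..⟩ = √(124416/77)·(1/288) = +0.139573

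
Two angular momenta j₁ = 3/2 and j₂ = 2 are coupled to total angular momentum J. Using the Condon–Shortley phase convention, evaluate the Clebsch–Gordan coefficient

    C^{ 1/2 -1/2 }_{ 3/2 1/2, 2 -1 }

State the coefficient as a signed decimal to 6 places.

j₁+j₂−J=3  J+j₁−j₂=0  J−j₁+j₂=1  j₁+j₂+J+1=5
(j₁±m₁, j₂±m₂, J±M) = (2,1,1,3,0,1)
P² = 6/5
sum k=1..1:
  [1] −1/2 = -1/2
S = -1/2
C² = P²·S² = 3/10 ; C = -0.547723

-0.547723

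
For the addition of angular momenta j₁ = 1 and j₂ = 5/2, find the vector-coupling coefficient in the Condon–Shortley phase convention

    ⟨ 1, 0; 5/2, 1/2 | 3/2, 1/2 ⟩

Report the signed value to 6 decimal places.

-0.632456

triangle: 2!×0!×3!/6! = 12/720
(j±m)!: 1!×1!×3!×2!×2!×1! = 24
prefactor² = (2J+1)×Δ×N² = 8/5
  k=1: −1/(1!×1!×0!×2!×0!×1!) = -1/2
Σ = -1/2  ⇒  CG² = 8/5×(-1/2)² = 2/5
CG = −√(2/5) = -0.632456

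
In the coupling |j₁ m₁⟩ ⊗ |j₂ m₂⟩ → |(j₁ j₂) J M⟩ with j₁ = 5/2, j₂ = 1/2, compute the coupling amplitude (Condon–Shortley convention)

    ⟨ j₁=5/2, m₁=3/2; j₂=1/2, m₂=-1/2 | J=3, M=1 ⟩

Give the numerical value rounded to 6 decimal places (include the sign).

triangle: 0!·5!·1!/7! = 120/5040
(j±m)!: 4!·1!·0!·1!·4!·2! = 1152
prefactor² = (2J+1)·Δ·N² = 192
  k=0: +1/(0!·0!·1!·0!·4!·1!) = 1/24
Σ = 1/24  ⇒  CG² = 192·1/24² = 1/3
CG = +√(1/3) = +0.577350

+√(1/3) ≈ +0.577350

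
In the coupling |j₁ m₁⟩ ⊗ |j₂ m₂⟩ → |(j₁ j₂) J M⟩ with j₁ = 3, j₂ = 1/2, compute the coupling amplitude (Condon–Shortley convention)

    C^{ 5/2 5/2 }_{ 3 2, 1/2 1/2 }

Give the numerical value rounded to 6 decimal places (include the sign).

−√(1/7) = -0.377964

triangle: 1!*5!*0!/7! = 120/5040
(j±m)!: 5!*1!*1!*0!*5!*0! = 14400
prefactor² = (2J+1)*Δ*N² = 14400/7
  k=1: −1/(1!*0!*0!*0!*5!*0!) = -1/120
Σ = -1/120  ⇒  CG² = 14400/7*(-1/120)² = 1/7
CG = −√(1/7) = -0.377964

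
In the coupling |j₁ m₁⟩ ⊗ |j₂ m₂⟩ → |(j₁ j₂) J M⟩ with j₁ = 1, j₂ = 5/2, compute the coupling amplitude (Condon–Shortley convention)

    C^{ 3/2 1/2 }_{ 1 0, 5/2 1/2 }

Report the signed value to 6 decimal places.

-0.632456  (= −√(2/5))

√[4·2!0!3!/6! · 1!1!3!2!2!1!] = √(8/5)
  +(−1)^1/∏(1,1,0,2,0,1)! = -1/2  (running -1/2)
⟨..|..⟩ = √(8/5)·(-1/2) = -0.632456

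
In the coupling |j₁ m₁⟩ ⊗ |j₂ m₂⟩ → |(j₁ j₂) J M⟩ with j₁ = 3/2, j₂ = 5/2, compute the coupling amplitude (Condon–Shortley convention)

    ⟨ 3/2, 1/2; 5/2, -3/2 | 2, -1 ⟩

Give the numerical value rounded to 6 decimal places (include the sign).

triangle: 2!*1!*3!/7! = 12/5040
(j±m)!: 2!*1!*1!*4!*1!*3! = 288
prefactor² = (2J+1)*Δ*N² = 24/7
  k=0: +1/(0!*2!*1!*1!*0!*2!) = 1/4
  k=1: −1/(1!*1!*0!*0!*1!*3!) = -1/6
Σ = 1/12  ⇒  CG² = 24/7*1/12² = 1/42
CG = +√(1/42) = +0.154303

+√(1/42) = +0.154303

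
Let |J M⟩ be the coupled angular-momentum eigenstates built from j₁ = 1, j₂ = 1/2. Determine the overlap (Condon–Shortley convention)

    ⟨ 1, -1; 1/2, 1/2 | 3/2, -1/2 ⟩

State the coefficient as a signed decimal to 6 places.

triangle: 0!·2!·1!/4! = 2/24
(j±m)!: 0!·2!·1!·0!·1!·2! = 4
prefactor² = (2J+1)·Δ·N² = 4/3
  k=0: +1/(0!·0!·2!·1!·0!·0!) = 1/2
Σ = 1/2  ⇒  CG² = 4/3·1/2² = 1/3
CG = +√(1/3) = +0.577350

+0.577350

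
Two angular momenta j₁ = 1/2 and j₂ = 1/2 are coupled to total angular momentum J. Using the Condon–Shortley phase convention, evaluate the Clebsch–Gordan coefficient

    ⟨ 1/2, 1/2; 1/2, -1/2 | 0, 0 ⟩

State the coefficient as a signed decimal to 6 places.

+√(1/2) ≈ +0.707107

√[1·1!0!0!/2! · 1!0!0!1!0!0!] = √(1/2)
  +(−1)^0/∏(0,1,0,0,0,0)! = 1  (running 1)
⟨..|..⟩ = √(1/2)·(1) = +0.707107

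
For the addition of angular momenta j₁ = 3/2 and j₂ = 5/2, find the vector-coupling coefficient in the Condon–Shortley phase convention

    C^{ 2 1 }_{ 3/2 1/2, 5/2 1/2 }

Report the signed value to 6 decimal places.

-0.545545  (= −√(25/84))

j₁+j₂−J=2  J+j₁−j₂=1  J−j₁+j₂=3  j₁+j₂+J+1=7
(j₁±m₁, j₂±m₂, J±M) = (2,1,3,2,3,1)
P² = 12/7
sum k=0..1:
  [0] +1/12 = 1/12
  [1] −1/2 = -1/2
S = -5/12
C² = P²·S² = 25/84 ; C = -0.545545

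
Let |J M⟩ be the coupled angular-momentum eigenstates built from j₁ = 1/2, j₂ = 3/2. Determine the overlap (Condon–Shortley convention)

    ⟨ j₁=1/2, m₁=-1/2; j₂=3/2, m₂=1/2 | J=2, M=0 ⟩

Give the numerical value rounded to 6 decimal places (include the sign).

+0.707107

j₁+j₂−J=0  J+j₁−j₂=1  J−j₁+j₂=3  j₁+j₂+J+1=5
(j₁±m₁, j₂±m₂, J±M) = (0,1,2,1,2,2)
P² = 2
sum k=0..0:
  [0] +1/2 = 1/2
S = 1/2
C² = P²·S² = 1/2 ; C = +0.707107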